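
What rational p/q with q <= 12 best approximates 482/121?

4/1

Expand x = 482/121 as a continued fraction with the Euclidean algorithm:
  482 = 3*121 + 119, so a_0 = 3.
  121 = 1*119 + 2, so a_1 = 1.
  119 = 59*2 + 1, so a_2 = 59.
  2 = 2*1 + 0, so a_3 = 2.
so x = [3; 1, 59, 2].
Convergents (p_i = a_i*p_{i-1} + p_{i-2}, q_i = a_i*q_{i-1} + q_{i-2} with p_{-2}=0, p_{-1}=1, q_{-2}=1, q_{-1}=0), until the denominator exceeds 12:
  i=0: a_0=3, p_0 = 3*1 + 0 = 3, q_0 = 3*0 + 1 = 1.
  i=1: a_1=1, p_1 = 1*3 + 1 = 4, q_1 = 1*1 + 0 = 1.
  i=2: a_2=59, p_2 = 59*4 + 3 = 239, q_2 = 59*1 + 1 = 60.
q_2 = 60 > 12, so the last convergent with denominator <= 12 is p_1/q_1 = 4/1.
The closest fraction with denominator <= 12 is either p_1/q_1 or the intermediate fraction (k*p_1 + p_0)/(k*q_1 + q_0) with the largest k >= 1 whose denominator stays <= 12; these approach x as k grows, and every other convergent or intermediate fraction in range is farther away.
Largest k: floor((12 - q_0)/q_1) = floor((12 - 1)/1) = 11.
That gives (11*4 + 3)/(11*1 + 1) = 47/12.
Compare the errors: |x - 4/1| = |482*1 - 4*121|/(121*1) = 2/121, and |x - 47/12| = |482*12 - 47*121|/(121*12) = 97/1452.
Cross-multiplying, 2*1452 = 2904 < 11737 = 97*121, so 2/121 is smaller: the convergent 4/1 is closer to x than 47/12.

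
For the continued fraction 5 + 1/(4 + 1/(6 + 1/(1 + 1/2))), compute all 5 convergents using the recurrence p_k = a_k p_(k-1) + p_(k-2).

Using the convergent recurrence p_i = a_i*p_{i-1} + p_{i-2}, q_i = a_i*q_{i-1} + q_{i-2} with p_{-2}=0, p_{-1}=1, q_{-2}=1, q_{-1}=0:
  i=0: a_0=5, p_0 = 5*1 + 0 = 5, q_0 = 5*0 + 1 = 1.
  i=1: a_1=4, p_1 = 4*5 + 1 = 21, q_1 = 4*1 + 0 = 4.
  i=2: a_2=6, p_2 = 6*21 + 5 = 131, q_2 = 6*4 + 1 = 25.
  i=3: a_3=1, p_3 = 1*131 + 21 = 152, q_3 = 1*25 + 4 = 29.
  i=4: a_4=2, p_4 = 2*152 + 131 = 435, q_4 = 2*29 + 25 = 83.

5/1, 21/4, 131/25, 152/29, 435/83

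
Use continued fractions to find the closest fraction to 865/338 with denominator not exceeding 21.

41/16

Expand x = 865/338 as a continued fraction with the Euclidean algorithm:
  865 = 2*338 + 189, so a_0 = 2.
  338 = 1*189 + 149, so a_1 = 1.
  189 = 1*149 + 40, so a_2 = 1.
  149 = 3*40 + 29, so a_3 = 3.
  40 = 1*29 + 11, so a_4 = 1.
  29 = 2*11 + 7, so a_5 = 2.
  11 = 1*7 + 4, so a_6 = 1.
  7 = 1*4 + 3, so a_7 = 1.
  4 = 1*3 + 1, so a_8 = 1.
  3 = 3*1 + 0, so a_9 = 3.
so x = [2; 1, 1, 3, 1, 2, 1, 1, 1, 3].
Convergents (p_i = a_i*p_{i-1} + p_{i-2}, q_i = a_i*q_{i-1} + q_{i-2} with p_{-2}=0, p_{-1}=1, q_{-2}=1, q_{-1}=0), until the denominator exceeds 21:
  i=0: a_0=2, p_0 = 2*1 + 0 = 2, q_0 = 2*0 + 1 = 1.
  i=1: a_1=1, p_1 = 1*2 + 1 = 3, q_1 = 1*1 + 0 = 1.
  i=2: a_2=1, p_2 = 1*3 + 2 = 5, q_2 = 1*1 + 1 = 2.
  i=3: a_3=3, p_3 = 3*5 + 3 = 18, q_3 = 3*2 + 1 = 7.
  i=4: a_4=1, p_4 = 1*18 + 5 = 23, q_4 = 1*7 + 2 = 9.
  i=5: a_5=2, p_5 = 2*23 + 18 = 64, q_5 = 2*9 + 7 = 25.
q_5 = 25 > 21, so the last convergent with denominator <= 21 is p_4/q_4 = 23/9.
The closest fraction with denominator <= 21 is either p_4/q_4 or the intermediate fraction (k*p_4 + p_3)/(k*q_4 + q_3) with the largest k >= 1 whose denominator stays <= 21; these approach x as k grows, and every other convergent or intermediate fraction in range is farther away.
Largest k: floor((21 - q_3)/q_4) = floor((21 - 7)/9) = 1.
That gives (1*23 + 18)/(1*9 + 7) = 41/16.
Compare the errors: |x - 23/9| = |865*9 - 23*338|/(338*9) = 11/3042, and |x - 41/16| = |865*16 - 41*338|/(338*16) = 18/5408.
Cross-multiplying, 18*3042 = 54756 < 59488 = 11*5408, so 18/5408 is smaller: the intermediate fraction 41/16 is closer to x than 23/9.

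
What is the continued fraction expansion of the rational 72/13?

Run the Euclidean algorithm on 72 and 13; the successive quotients are the partial quotients a_0, a_1, ... (each step inverts the fractional part left over by the previous one):
  72 = 5*13 + 7, so a_0 = 5.
  13 = 1*7 + 6, so a_1 = 1.
  7 = 1*6 + 1, so a_2 = 1.
  6 = 6*1 + 0, so a_3 = 6.
The remainder reaches 0 after 4 divisions, so the expansion has 4 partial quotients, read off in order.

[5; 1, 1, 6]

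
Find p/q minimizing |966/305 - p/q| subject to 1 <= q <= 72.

19/6

Expand x = 966/305 as a continued fraction with the Euclidean algorithm:
  966 = 3*305 + 51, so a_0 = 3.
  305 = 5*51 + 50, so a_1 = 5.
  51 = 1*50 + 1, so a_2 = 1.
  50 = 50*1 + 0, so a_3 = 50.
so x = [3; 5, 1, 50].
Convergents (p_i = a_i*p_{i-1} + p_{i-2}, q_i = a_i*q_{i-1} + q_{i-2} with p_{-2}=0, p_{-1}=1, q_{-2}=1, q_{-1}=0), until the denominator exceeds 72:
  i=0: a_0=3, p_0 = 3*1 + 0 = 3, q_0 = 3*0 + 1 = 1.
  i=1: a_1=5, p_1 = 5*3 + 1 = 16, q_1 = 5*1 + 0 = 5.
  i=2: a_2=1, p_2 = 1*16 + 3 = 19, q_2 = 1*5 + 1 = 6.
  i=3: a_3=50, p_3 = 50*19 + 16 = 966, q_3 = 50*6 + 5 = 305.
q_3 = 305 > 72, so the last convergent with denominator <= 72 is p_2/q_2 = 19/6.
The closest fraction with denominator <= 72 is either p_2/q_2 or the intermediate fraction (k*p_2 + p_1)/(k*q_2 + q_1) with the largest k >= 1 whose denominator stays <= 72; these approach x as k grows, and every other convergent or intermediate fraction in range is farther away.
Largest k: floor((72 - q_1)/q_2) = floor((72 - 5)/6) = 11.
That gives (11*19 + 16)/(11*6 + 5) = 225/71.
Compare the errors: |x - 19/6| = |966*6 - 19*305|/(305*6) = 1/1830, and |x - 225/71| = |966*71 - 225*305|/(305*71) = 39/21655.
Cross-multiplying, 1*21655 = 21655 < 71370 = 39*1830, so 1/1830 is smaller: the convergent 19/6 is closer to x than 225/71.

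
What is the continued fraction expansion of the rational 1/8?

Run the Euclidean algorithm on 1 and 8; the successive quotients are the partial quotients a_0, a_1, ... (each step inverts the fractional part left over by the previous one):
  1 = 0*8 + 1, so a_0 = 0.
  8 = 8*1 + 0, so a_1 = 8.
The remainder reaches 0 after 2 divisions, so the expansion has 2 partial quotients, read off in order.

[0; 8]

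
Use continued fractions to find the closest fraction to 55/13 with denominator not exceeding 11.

38/9

Expand x = 55/13 as a continued fraction with the Euclidean algorithm:
  55 = 4*13 + 3, so a_0 = 4.
  13 = 4*3 + 1, so a_1 = 4.
  3 = 3*1 + 0, so a_2 = 3.
so x = [4; 4, 3].
Convergents (p_i = a_i*p_{i-1} + p_{i-2}, q_i = a_i*q_{i-1} + q_{i-2} with p_{-2}=0, p_{-1}=1, q_{-2}=1, q_{-1}=0), until the denominator exceeds 11:
  i=0: a_0=4, p_0 = 4*1 + 0 = 4, q_0 = 4*0 + 1 = 1.
  i=1: a_1=4, p_1 = 4*4 + 1 = 17, q_1 = 4*1 + 0 = 4.
  i=2: a_2=3, p_2 = 3*17 + 4 = 55, q_2 = 3*4 + 1 = 13.
q_2 = 13 > 11, so the last convergent with denominator <= 11 is p_1/q_1 = 17/4.
The closest fraction with denominator <= 11 is either p_1/q_1 or the intermediate fraction (k*p_1 + p_0)/(k*q_1 + q_0) with the largest k >= 1 whose denominator stays <= 11; these approach x as k grows, and every other convergent or intermediate fraction in range is farther away.
Largest k: floor((11 - q_0)/q_1) = floor((11 - 1)/4) = 2.
That gives (2*17 + 4)/(2*4 + 1) = 38/9.
Compare the errors: |x - 17/4| = |55*4 - 17*13|/(13*4) = 1/52, and |x - 38/9| = |55*9 - 38*13|/(13*9) = 1/117.
Cross-multiplying, 1*52 = 52 < 117 = 1*117, so 1/117 is smaller: the intermediate fraction 38/9 is closer to x than 17/4.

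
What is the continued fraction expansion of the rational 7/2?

Run the Euclidean algorithm on 7 and 2; the successive quotients are the partial quotients a_0, a_1, ... (each step inverts the fractional part left over by the previous one):
  7 = 3*2 + 1, so a_0 = 3.
  2 = 2*1 + 0, so a_1 = 2.
The remainder reaches 0 after 2 divisions, so the expansion has 2 partial quotients, read off in order.

[3; 2]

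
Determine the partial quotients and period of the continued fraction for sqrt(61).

[7; (1, 4, 3, 1, 2, 2, 1, 3, 4, 1, 14)]

Write x_i = (sqrt(61) + m_i)/d_i with (m_0, d_0) = (0, 1). a_0 = floor(sqrt(61)) = 7, since 7^2 = 49 <= 61 < 64 = 8^2.
Iterate m_{i+1} = d_i*a_i - m_i, d_{i+1} = (61 - m_{i+1}^2)/d_i, a_{i+1} = floor((a_0 + m_{i+1})/d_{i+1}):
  m_1 = 1*7 - 0 = 7, d_1 = (61 - 7^2)/1 = 12/1 = 12, a_1 = floor((7 + 7)/12) = 1.
  m_2 = 12*1 - 7 = 5, d_2 = (61 - 5^2)/12 = 36/12 = 3, a_2 = floor((7 + 5)/3) = 4.
  m_3 = 3*4 - 5 = 7, d_3 = (61 - 7^2)/3 = 12/3 = 4, a_3 = floor((7 + 7)/4) = 3.
  m_4 = 4*3 - 7 = 5, d_4 = (61 - 5^2)/4 = 36/4 = 9, a_4 = floor((7 + 5)/9) = 1.
  m_5 = 9*1 - 5 = 4, d_5 = (61 - 4^2)/9 = 45/9 = 5, a_5 = floor((7 + 4)/5) = 2.
  m_6 = 5*2 - 4 = 6, d_6 = (61 - 6^2)/5 = 25/5 = 5, a_6 = floor((7 + 6)/5) = 2.
  m_7 = 5*2 - 6 = 4, d_7 = (61 - 4^2)/5 = 45/5 = 9, a_7 = floor((7 + 4)/9) = 1.
  m_8 = 9*1 - 4 = 5, d_8 = (61 - 5^2)/9 = 36/9 = 4, a_8 = floor((7 + 5)/4) = 3.
  m_9 = 4*3 - 5 = 7, d_9 = (61 - 7^2)/4 = 12/4 = 3, a_9 = floor((7 + 7)/3) = 4.
  m_10 = 3*4 - 7 = 5, d_10 = (61 - 5^2)/3 = 36/3 = 12, a_10 = floor((7 + 5)/12) = 1.
  m_11 = 12*1 - 5 = 7, d_11 = (61 - 7^2)/12 = 12/12 = 1, a_11 = floor((7 + 7)/1) = 14.
  m_12 = 1*14 - 7 = 7, d_12 = (61 - 7^2)/1 = 12/1 = 12: (m_12, d_12) = (m_1, d_1) = (7, 12), so from here the quotients repeat a_1, ..., a_11; the period length is 11.
Hence the expansion of sqrt(61) is a_0 = 7 followed by the repeating block 1, 4, 3, 1, 2, 2, 1, 3, 4, 1, 14 (period 11).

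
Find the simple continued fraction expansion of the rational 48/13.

[3; 1, 2, 4]

Run the Euclidean algorithm on 48 and 13; the successive quotients are the partial quotients a_0, a_1, ... (each step inverts the fractional part left over by the previous one):
  48 = 3*13 + 9, so a_0 = 3.
  13 = 1*9 + 4, so a_1 = 1.
  9 = 2*4 + 1, so a_2 = 2.
  4 = 4*1 + 0, so a_3 = 4.
The remainder reaches 0 after 4 divisions, so the expansion has 4 partial quotients, read off in order.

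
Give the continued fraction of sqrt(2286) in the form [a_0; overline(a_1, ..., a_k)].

[47; overline(1, 4, 3, 10, 3, 4, 1, 94)]

Write x_i = (sqrt(2286) + m_i)/d_i with (m_0, d_0) = (0, 1). a_0 = floor(sqrt(2286)) = 47, since 47^2 = 2209 <= 2286 < 2304 = 48^2.
Iterate m_{i+1} = d_i*a_i - m_i, d_{i+1} = (2286 - m_{i+1}^2)/d_i, a_{i+1} = floor((a_0 + m_{i+1})/d_{i+1}):
  m_1 = 1*47 - 0 = 47, d_1 = (2286 - 47^2)/1 = 77/1 = 77, a_1 = floor((47 + 47)/77) = 1.
  m_2 = 77*1 - 47 = 30, d_2 = (2286 - 30^2)/77 = 1386/77 = 18, a_2 = floor((47 + 30)/18) = 4.
  m_3 = 18*4 - 30 = 42, d_3 = (2286 - 42^2)/18 = 522/18 = 29, a_3 = floor((47 + 42)/29) = 3.
  m_4 = 29*3 - 42 = 45, d_4 = (2286 - 45^2)/29 = 261/29 = 9, a_4 = floor((47 + 45)/9) = 10.
  m_5 = 9*10 - 45 = 45, d_5 = (2286 - 45^2)/9 = 261/9 = 29, a_5 = floor((47 + 45)/29) = 3.
  m_6 = 29*3 - 45 = 42, d_6 = (2286 - 42^2)/29 = 522/29 = 18, a_6 = floor((47 + 42)/18) = 4.
  m_7 = 18*4 - 42 = 30, d_7 = (2286 - 30^2)/18 = 1386/18 = 77, a_7 = floor((47 + 30)/77) = 1.
  m_8 = 77*1 - 30 = 47, d_8 = (2286 - 47^2)/77 = 77/77 = 1, a_8 = floor((47 + 47)/1) = 94.
  m_9 = 1*94 - 47 = 47, d_9 = (2286 - 47^2)/1 = 77/1 = 77: (m_9, d_9) = (m_1, d_1) = (47, 77), so from here the quotients repeat a_1, ..., a_8; the period length is 8.
Hence the expansion of sqrt(2286) is a_0 = 47 followed by the repeating block 1, 4, 3, 10, 3, 4, 1, 94 (period 8).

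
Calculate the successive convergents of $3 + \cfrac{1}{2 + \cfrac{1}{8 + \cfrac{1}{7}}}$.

3/1, 7/2, 59/17, 420/121

Using the convergent recurrence p_i = a_i*p_{i-1} + p_{i-2}, q_i = a_i*q_{i-1} + q_{i-2} with p_{-2}=0, p_{-1}=1, q_{-2}=1, q_{-1}=0:
  i=0: a_0=3, p_0 = 3*1 + 0 = 3, q_0 = 3*0 + 1 = 1.
  i=1: a_1=2, p_1 = 2*3 + 1 = 7, q_1 = 2*1 + 0 = 2.
  i=2: a_2=8, p_2 = 8*7 + 3 = 59, q_2 = 8*2 + 1 = 17.
  i=3: a_3=7, p_3 = 7*59 + 7 = 420, q_3 = 7*17 + 2 = 121.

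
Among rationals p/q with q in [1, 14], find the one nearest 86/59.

Expand x = 86/59 as a continued fraction with the Euclidean algorithm:
  86 = 1*59 + 27, so a_0 = 1.
  59 = 2*27 + 5, so a_1 = 2.
  27 = 5*5 + 2, so a_2 = 5.
  5 = 2*2 + 1, so a_3 = 2.
  2 = 2*1 + 0, so a_4 = 2.
so x = [1; 2, 5, 2, 2].
Convergents (p_i = a_i*p_{i-1} + p_{i-2}, q_i = a_i*q_{i-1} + q_{i-2} with p_{-2}=0, p_{-1}=1, q_{-2}=1, q_{-1}=0), until the denominator exceeds 14:
  i=0: a_0=1, p_0 = 1*1 + 0 = 1, q_0 = 1*0 + 1 = 1.
  i=1: a_1=2, p_1 = 2*1 + 1 = 3, q_1 = 2*1 + 0 = 2.
  i=2: a_2=5, p_2 = 5*3 + 1 = 16, q_2 = 5*2 + 1 = 11.
  i=3: a_3=2, p_3 = 2*16 + 3 = 35, q_3 = 2*11 + 2 = 24.
q_3 = 24 > 14, so the last convergent with denominator <= 14 is p_2/q_2 = 16/11.
The closest fraction with denominator <= 14 is either p_2/q_2 or the intermediate fraction (k*p_2 + p_1)/(k*q_2 + q_1) with the largest k >= 1 whose denominator stays <= 14; these approach x as k grows, and every other convergent or intermediate fraction in range is farther away.
Largest k: floor((14 - q_1)/q_2) = floor((14 - 2)/11) = 1.
That gives (1*16 + 3)/(1*11 + 2) = 19/13.
Compare the errors: |x - 16/11| = |86*11 - 16*59|/(59*11) = 2/649, and |x - 19/13| = |86*13 - 19*59|/(59*13) = 3/767.
Cross-multiplying, 2*767 = 1534 < 1947 = 3*649, so 2/649 is smaller: the convergent 16/11 is closer to x than 19/13.

16/11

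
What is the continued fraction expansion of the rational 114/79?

Run the Euclidean algorithm on 114 and 79; the successive quotients are the partial quotients a_0, a_1, ... (each step inverts the fractional part left over by the previous one):
  114 = 1*79 + 35, so a_0 = 1.
  79 = 2*35 + 9, so a_1 = 2.
  35 = 3*9 + 8, so a_2 = 3.
  9 = 1*8 + 1, so a_3 = 1.
  8 = 8*1 + 0, so a_4 = 8.
The remainder reaches 0 after 5 divisions, so the expansion has 5 partial quotients, read off in order.

[1; 2, 3, 1, 8]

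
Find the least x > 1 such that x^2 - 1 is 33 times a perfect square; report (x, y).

(x, y) = (23, 4)

First expand sqrt(33) as a continued fraction. With x_i = (sqrt(33) + m_i)/d_i and (m_0, d_0) = (0, 1): a_0 = floor(sqrt(33)) = 5, since 5^2 = 25 <= 33 < 36 = 6^2.
Iterate m_{i+1} = d_i*a_i - m_i, d_{i+1} = (33 - m_{i+1}^2)/d_i, a_{i+1} = floor((a_0 + m_{i+1})/d_{i+1}):
  m_1 = 1*5 - 0 = 5, d_1 = (33 - 5^2)/1 = 8/1 = 8, a_1 = floor((5 + 5)/8) = 1.
  m_2 = 8*1 - 5 = 3, d_2 = (33 - 3^2)/8 = 24/8 = 3, a_2 = floor((5 + 3)/3) = 2.
  m_3 = 3*2 - 3 = 3, d_3 = (33 - 3^2)/3 = 24/3 = 8, a_3 = floor((5 + 3)/8) = 1.
  m_4 = 8*1 - 3 = 5, d_4 = (33 - 5^2)/8 = 8/8 = 1, a_4 = floor((5 + 5)/1) = 10.
  m_5 = 1*10 - 5 = 5, d_5 = (33 - 5^2)/1 = 8/1 = 8: (m_5, d_5) = (m_1, d_1) = (5, 8), so from here the quotients repeat a_1, ..., a_4; the period length is 4.
So sqrt(33) = [5; (1, 2, 1, 10)] with period length k = 4.
k is even, so the fundamental solution of x^2 - 33y^2 = 1 is (p_{k-1}, q_{k-1}) = (p_3, q_3); compute convergents through index 3.
Convergents (p_i = a_i*p_{i-1} + p_{i-2}, q_i = a_i*q_{i-1} + q_{i-2} with p_{-2}=0, p_{-1}=1, q_{-2}=1, q_{-1}=0):
  i=0: a_0=5, p_0 = 5*1 + 0 = 5, q_0 = 5*0 + 1 = 1.
  i=1: a_1=1, p_1 = 1*5 + 1 = 6, q_1 = 1*1 + 0 = 1.
  i=2: a_2=2, p_2 = 2*6 + 5 = 17, q_2 = 2*1 + 1 = 3.
  i=3: a_3=1, p_3 = 1*17 + 6 = 23, q_3 = 1*3 + 1 = 4.
Check: 23^2 - 33*4^2 = 529 - 528 = 1, so (x, y) = (23, 4) solves the equation, and by the theorem it is the least positive solution.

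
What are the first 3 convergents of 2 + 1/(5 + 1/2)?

2/1, 11/5, 24/11

Using the convergent recurrence p_i = a_i*p_{i-1} + p_{i-2}, q_i = a_i*q_{i-1} + q_{i-2} with p_{-2}=0, p_{-1}=1, q_{-2}=1, q_{-1}=0:
  i=0: a_0=2, p_0 = 2*1 + 0 = 2, q_0 = 2*0 + 1 = 1.
  i=1: a_1=5, p_1 = 5*2 + 1 = 11, q_1 = 5*1 + 0 = 5.
  i=2: a_2=2, p_2 = 2*11 + 2 = 24, q_2 = 2*5 + 1 = 11.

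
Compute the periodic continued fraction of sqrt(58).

Write x_i = (sqrt(58) + m_i)/d_i with (m_0, d_0) = (0, 1). a_0 = floor(sqrt(58)) = 7, since 7^2 = 49 <= 58 < 64 = 8^2.
Iterate m_{i+1} = d_i*a_i - m_i, d_{i+1} = (58 - m_{i+1}^2)/d_i, a_{i+1} = floor((a_0 + m_{i+1})/d_{i+1}):
  m_1 = 1*7 - 0 = 7, d_1 = (58 - 7^2)/1 = 9/1 = 9, a_1 = floor((7 + 7)/9) = 1.
  m_2 = 9*1 - 7 = 2, d_2 = (58 - 2^2)/9 = 54/9 = 6, a_2 = floor((7 + 2)/6) = 1.
  m_3 = 6*1 - 2 = 4, d_3 = (58 - 4^2)/6 = 42/6 = 7, a_3 = floor((7 + 4)/7) = 1.
  m_4 = 7*1 - 4 = 3, d_4 = (58 - 3^2)/7 = 49/7 = 7, a_4 = floor((7 + 3)/7) = 1.
  m_5 = 7*1 - 3 = 4, d_5 = (58 - 4^2)/7 = 42/7 = 6, a_5 = floor((7 + 4)/6) = 1.
  m_6 = 6*1 - 4 = 2, d_6 = (58 - 2^2)/6 = 54/6 = 9, a_6 = floor((7 + 2)/9) = 1.
  m_7 = 9*1 - 2 = 7, d_7 = (58 - 7^2)/9 = 9/9 = 1, a_7 = floor((7 + 7)/1) = 14.
  m_8 = 1*14 - 7 = 7, d_8 = (58 - 7^2)/1 = 9/1 = 9: (m_8, d_8) = (m_1, d_1) = (7, 9), so from here the quotients repeat a_1, ..., a_7; the period length is 7.
Hence the expansion of sqrt(58) is a_0 = 7 followed by the repeating block 1, 1, 1, 1, 1, 1, 14 (period 7).

[7; (1, 1, 1, 1, 1, 1, 14)]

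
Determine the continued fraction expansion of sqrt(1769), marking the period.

Write x_i = (sqrt(1769) + m_i)/d_i with (m_0, d_0) = (0, 1). a_0 = floor(sqrt(1769)) = 42, since 42^2 = 1764 <= 1769 < 1849 = 43^2.
Iterate m_{i+1} = d_i*a_i - m_i, d_{i+1} = (1769 - m_{i+1}^2)/d_i, a_{i+1} = floor((a_0 + m_{i+1})/d_{i+1}):
  m_1 = 1*42 - 0 = 42, d_1 = (1769 - 42^2)/1 = 5/1 = 5, a_1 = floor((42 + 42)/5) = 16.
  m_2 = 5*16 - 42 = 38, d_2 = (1769 - 38^2)/5 = 325/5 = 65, a_2 = floor((42 + 38)/65) = 1.
  m_3 = 65*1 - 38 = 27, d_3 = (1769 - 27^2)/65 = 1040/65 = 16, a_3 = floor((42 + 27)/16) = 4.
  m_4 = 16*4 - 27 = 37, d_4 = (1769 - 37^2)/16 = 400/16 = 25, a_4 = floor((42 + 37)/25) = 3.
  m_5 = 25*3 - 37 = 38, d_5 = (1769 - 38^2)/25 = 325/25 = 13, a_5 = floor((42 + 38)/13) = 6.
  m_6 = 13*6 - 38 = 40, d_6 = (1769 - 40^2)/13 = 169/13 = 13, a_6 = floor((42 + 40)/13) = 6.
  m_7 = 13*6 - 40 = 38, d_7 = (1769 - 38^2)/13 = 325/13 = 25, a_7 = floor((42 + 38)/25) = 3.
  m_8 = 25*3 - 38 = 37, d_8 = (1769 - 37^2)/25 = 400/25 = 16, a_8 = floor((42 + 37)/16) = 4.
  m_9 = 16*4 - 37 = 27, d_9 = (1769 - 27^2)/16 = 1040/16 = 65, a_9 = floor((42 + 27)/65) = 1.
  m_10 = 65*1 - 27 = 38, d_10 = (1769 - 38^2)/65 = 325/65 = 5, a_10 = floor((42 + 38)/5) = 16.
  m_11 = 5*16 - 38 = 42, d_11 = (1769 - 42^2)/5 = 5/5 = 1, a_11 = floor((42 + 42)/1) = 84.
  m_12 = 1*84 - 42 = 42, d_12 = (1769 - 42^2)/1 = 5/1 = 5: (m_12, d_12) = (m_1, d_1) = (42, 5), so from here the quotients repeat a_1, ..., a_11; the period length is 11.
Hence the expansion of sqrt(1769) is a_0 = 42 followed by the repeating block 16, 1, 4, 3, 6, 6, 3, 4, 1, 16, 84 (period 11).

[42; (16, 1, 4, 3, 6, 6, 3, 4, 1, 16, 84)]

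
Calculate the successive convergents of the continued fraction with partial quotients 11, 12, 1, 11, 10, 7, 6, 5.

Using the convergent recurrence p_i = a_i*p_{i-1} + p_{i-2}, q_i = a_i*q_{i-1} + q_{i-2} with p_{-2}=0, p_{-1}=1, q_{-2}=1, q_{-1}=0:
  i=0: a_0=11, p_0 = 11*1 + 0 = 11, q_0 = 11*0 + 1 = 1.
  i=1: a_1=12, p_1 = 12*11 + 1 = 133, q_1 = 12*1 + 0 = 12.
  i=2: a_2=1, p_2 = 1*133 + 11 = 144, q_2 = 1*12 + 1 = 13.
  i=3: a_3=11, p_3 = 11*144 + 133 = 1717, q_3 = 11*13 + 12 = 155.
  i=4: a_4=10, p_4 = 10*1717 + 144 = 17314, q_4 = 10*155 + 13 = 1563.
  i=5: a_5=7, p_5 = 7*17314 + 1717 = 122915, q_5 = 7*1563 + 155 = 11096.
  i=6: a_6=6, p_6 = 6*122915 + 17314 = 754804, q_6 = 6*11096 + 1563 = 68139.
  i=7: a_7=5, p_7 = 5*754804 + 122915 = 3896935, q_7 = 5*68139 + 11096 = 351791.

11/1, 133/12, 144/13, 1717/155, 17314/1563, 122915/11096, 754804/68139, 3896935/351791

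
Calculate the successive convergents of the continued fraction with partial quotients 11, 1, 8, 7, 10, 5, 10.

Using the convergent recurrence p_i = a_i*p_{i-1} + p_{i-2}, q_i = a_i*q_{i-1} + q_{i-2} with p_{-2}=0, p_{-1}=1, q_{-2}=1, q_{-1}=0:
  i=0: a_0=11, p_0 = 11*1 + 0 = 11, q_0 = 11*0 + 1 = 1.
  i=1: a_1=1, p_1 = 1*11 + 1 = 12, q_1 = 1*1 + 0 = 1.
  i=2: a_2=8, p_2 = 8*12 + 11 = 107, q_2 = 8*1 + 1 = 9.
  i=3: a_3=7, p_3 = 7*107 + 12 = 761, q_3 = 7*9 + 1 = 64.
  i=4: a_4=10, p_4 = 10*761 + 107 = 7717, q_4 = 10*64 + 9 = 649.
  i=5: a_5=5, p_5 = 5*7717 + 761 = 39346, q_5 = 5*649 + 64 = 3309.
  i=6: a_6=10, p_6 = 10*39346 + 7717 = 401177, q_6 = 10*3309 + 649 = 33739.

11/1, 12/1, 107/9, 761/64, 7717/649, 39346/3309, 401177/33739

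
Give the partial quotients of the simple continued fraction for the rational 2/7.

[0; 3, 2]

Run the Euclidean algorithm on 2 and 7; the successive quotients are the partial quotients a_0, a_1, ... (each step inverts the fractional part left over by the previous one):
  2 = 0*7 + 2, so a_0 = 0.
  7 = 3*2 + 1, so a_1 = 3.
  2 = 2*1 + 0, so a_2 = 2.
The remainder reaches 0 after 3 divisions, so the expansion has 3 partial quotients, read off in order.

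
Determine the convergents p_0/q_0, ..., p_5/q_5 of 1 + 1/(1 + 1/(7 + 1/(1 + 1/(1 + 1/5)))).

Using the convergent recurrence p_i = a_i*p_{i-1} + p_{i-2}, q_i = a_i*q_{i-1} + q_{i-2} with p_{-2}=0, p_{-1}=1, q_{-2}=1, q_{-1}=0:
  i=0: a_0=1, p_0 = 1*1 + 0 = 1, q_0 = 1*0 + 1 = 1.
  i=1: a_1=1, p_1 = 1*1 + 1 = 2, q_1 = 1*1 + 0 = 1.
  i=2: a_2=7, p_2 = 7*2 + 1 = 15, q_2 = 7*1 + 1 = 8.
  i=3: a_3=1, p_3 = 1*15 + 2 = 17, q_3 = 1*8 + 1 = 9.
  i=4: a_4=1, p_4 = 1*17 + 15 = 32, q_4 = 1*9 + 8 = 17.
  i=5: a_5=5, p_5 = 5*32 + 17 = 177, q_5 = 5*17 + 9 = 94.

1/1, 2/1, 15/8, 17/9, 32/17, 177/94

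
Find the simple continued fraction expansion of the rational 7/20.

Run the Euclidean algorithm on 7 and 20; the successive quotients are the partial quotients a_0, a_1, ... (each step inverts the fractional part left over by the previous one):
  7 = 0*20 + 7, so a_0 = 0.
  20 = 2*7 + 6, so a_1 = 2.
  7 = 1*6 + 1, so a_2 = 1.
  6 = 6*1 + 0, so a_3 = 6.
The remainder reaches 0 after 4 divisions, so the expansion has 4 partial quotients, read off in order.

[0; 2, 1, 6]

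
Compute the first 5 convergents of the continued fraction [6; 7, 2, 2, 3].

6/1, 43/7, 92/15, 227/37, 773/126

Using the convergent recurrence p_i = a_i*p_{i-1} + p_{i-2}, q_i = a_i*q_{i-1} + q_{i-2} with p_{-2}=0, p_{-1}=1, q_{-2}=1, q_{-1}=0:
  i=0: a_0=6, p_0 = 6*1 + 0 = 6, q_0 = 6*0 + 1 = 1.
  i=1: a_1=7, p_1 = 7*6 + 1 = 43, q_1 = 7*1 + 0 = 7.
  i=2: a_2=2, p_2 = 2*43 + 6 = 92, q_2 = 2*7 + 1 = 15.
  i=3: a_3=2, p_3 = 2*92 + 43 = 227, q_3 = 2*15 + 7 = 37.
  i=4: a_4=3, p_4 = 3*227 + 92 = 773, q_4 = 3*37 + 15 = 126.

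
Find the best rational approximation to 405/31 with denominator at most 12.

Expand x = 405/31 as a continued fraction with the Euclidean algorithm:
  405 = 13*31 + 2, so a_0 = 13.
  31 = 15*2 + 1, so a_1 = 15.
  2 = 2*1 + 0, so a_2 = 2.
so x = [13; 15, 2].
Convergents (p_i = a_i*p_{i-1} + p_{i-2}, q_i = a_i*q_{i-1} + q_{i-2} with p_{-2}=0, p_{-1}=1, q_{-2}=1, q_{-1}=0), until the denominator exceeds 12:
  i=0: a_0=13, p_0 = 13*1 + 0 = 13, q_0 = 13*0 + 1 = 1.
  i=1: a_1=15, p_1 = 15*13 + 1 = 196, q_1 = 15*1 + 0 = 15.
q_1 = 15 > 12, so the last convergent with denominator <= 12 is p_0/q_0 = 13/1.
The closest fraction with denominator <= 12 is either p_0/q_0 or the intermediate fraction (k*p_0 + p_{-1})/(k*q_0 + q_{-1}) with the largest k >= 1 whose denominator stays <= 12; these approach x as k grows, and every other convergent or intermediate fraction in range is farther away.
Largest k: floor((12 - q_{-1})/q_0) = floor((12 - 0)/1) = 12 (using the seeds p_{-1} = 1, q_{-1} = 0).
That gives (12*13 + 1)/(12*1 + 0) = 157/12.
Compare the errors: |x - 13/1| = |405*1 - 13*31|/(31*1) = 2/31, and |x - 157/12| = |405*12 - 157*31|/(31*12) = 7/372.
Cross-multiplying, 7*31 = 217 < 744 = 2*372, so 7/372 is smaller: the intermediate fraction 157/12 is closer to x than 13/1.

157/12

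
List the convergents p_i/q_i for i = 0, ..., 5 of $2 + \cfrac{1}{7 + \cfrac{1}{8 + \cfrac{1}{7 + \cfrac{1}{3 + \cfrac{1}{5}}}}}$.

2/1, 15/7, 122/57, 869/406, 2729/1275, 14514/6781

Using the convergent recurrence p_i = a_i*p_{i-1} + p_{i-2}, q_i = a_i*q_{i-1} + q_{i-2} with p_{-2}=0, p_{-1}=1, q_{-2}=1, q_{-1}=0:
  i=0: a_0=2, p_0 = 2*1 + 0 = 2, q_0 = 2*0 + 1 = 1.
  i=1: a_1=7, p_1 = 7*2 + 1 = 15, q_1 = 7*1 + 0 = 7.
  i=2: a_2=8, p_2 = 8*15 + 2 = 122, q_2 = 8*7 + 1 = 57.
  i=3: a_3=7, p_3 = 7*122 + 15 = 869, q_3 = 7*57 + 7 = 406.
  i=4: a_4=3, p_4 = 3*869 + 122 = 2729, q_4 = 3*406 + 57 = 1275.
  i=5: a_5=5, p_5 = 5*2729 + 869 = 14514, q_5 = 5*1275 + 406 = 6781.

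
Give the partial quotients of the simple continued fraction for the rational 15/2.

[7; 2]

Run the Euclidean algorithm on 15 and 2; the successive quotients are the partial quotients a_0, a_1, ... (each step inverts the fractional part left over by the previous one):
  15 = 7*2 + 1, so a_0 = 7.
  2 = 2*1 + 0, so a_1 = 2.
The remainder reaches 0 after 2 divisions, so the expansion has 2 partial quotients, read off in order.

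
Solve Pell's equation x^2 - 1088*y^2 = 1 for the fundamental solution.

(x, y) = (33, 1)

First expand sqrt(1088) as a continued fraction. With x_i = (sqrt(1088) + m_i)/d_i and (m_0, d_0) = (0, 1): a_0 = floor(sqrt(1088)) = 32, since 32^2 = 1024 <= 1088 < 1089 = 33^2.
Iterate m_{i+1} = d_i*a_i - m_i, d_{i+1} = (1088 - m_{i+1}^2)/d_i, a_{i+1} = floor((a_0 + m_{i+1})/d_{i+1}):
  m_1 = 1*32 - 0 = 32, d_1 = (1088 - 32^2)/1 = 64/1 = 64, a_1 = floor((32 + 32)/64) = 1.
  m_2 = 64*1 - 32 = 32, d_2 = (1088 - 32^2)/64 = 64/64 = 1, a_2 = floor((32 + 32)/1) = 64.
  m_3 = 1*64 - 32 = 32, d_3 = (1088 - 32^2)/1 = 64/1 = 64: (m_3, d_3) = (m_1, d_1) = (32, 64), so from here the quotients repeat a_1, a_2; the period length is 2.
So sqrt(1088) = [32; (1, 64)] with period length k = 2.
k is even, so the fundamental solution of x^2 - 1088y^2 = 1 is (p_{k-1}, q_{k-1}) = (p_1, q_1); compute convergents through index 1.
Convergents (p_i = a_i*p_{i-1} + p_{i-2}, q_i = a_i*q_{i-1} + q_{i-2} with p_{-2}=0, p_{-1}=1, q_{-2}=1, q_{-1}=0):
  i=0: a_0=32, p_0 = 32*1 + 0 = 32, q_0 = 32*0 + 1 = 1.
  i=1: a_1=1, p_1 = 1*32 + 1 = 33, q_1 = 1*1 + 0 = 1.
Check: 33^2 - 1088*1^2 = 1089 - 1088 = 1, so (x, y) = (33, 1) solves the equation, and by the theorem it is the least positive solution.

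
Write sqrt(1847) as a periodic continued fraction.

Write x_i = (sqrt(1847) + m_i)/d_i with (m_0, d_0) = (0, 1). a_0 = floor(sqrt(1847)) = 42, since 42^2 = 1764 <= 1847 < 1849 = 43^2.
Iterate m_{i+1} = d_i*a_i - m_i, d_{i+1} = (1847 - m_{i+1}^2)/d_i, a_{i+1} = floor((a_0 + m_{i+1})/d_{i+1}):
  m_1 = 1*42 - 0 = 42, d_1 = (1847 - 42^2)/1 = 83/1 = 83, a_1 = floor((42 + 42)/83) = 1.
  m_2 = 83*1 - 42 = 41, d_2 = (1847 - 41^2)/83 = 166/83 = 2, a_2 = floor((42 + 41)/2) = 41.
  m_3 = 2*41 - 41 = 41, d_3 = (1847 - 41^2)/2 = 166/2 = 83, a_3 = floor((42 + 41)/83) = 1.
  m_4 = 83*1 - 41 = 42, d_4 = (1847 - 42^2)/83 = 83/83 = 1, a_4 = floor((42 + 42)/1) = 84.
  m_5 = 1*84 - 42 = 42, d_5 = (1847 - 42^2)/1 = 83/1 = 83: (m_5, d_5) = (m_1, d_1) = (42, 83), so from here the quotients repeat a_1, ..., a_4; the period length is 4.
Hence the expansion of sqrt(1847) is a_0 = 42 followed by the repeating block 1, 41, 1, 84 (period 4).

[42; (1, 41, 1, 84)]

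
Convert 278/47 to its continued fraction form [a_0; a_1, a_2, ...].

Run the Euclidean algorithm on 278 and 47; the successive quotients are the partial quotients a_0, a_1, ... (each step inverts the fractional part left over by the previous one):
  278 = 5*47 + 43, so a_0 = 5.
  47 = 1*43 + 4, so a_1 = 1.
  43 = 10*4 + 3, so a_2 = 10.
  4 = 1*3 + 1, so a_3 = 1.
  3 = 3*1 + 0, so a_4 = 3.
The remainder reaches 0 after 5 divisions, so the expansion has 5 partial quotients, read off in order.

[5; 1, 10, 1, 3]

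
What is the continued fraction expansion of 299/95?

Run the Euclidean algorithm on 299 and 95; the successive quotients are the partial quotients a_0, a_1, ... (each step inverts the fractional part left over by the previous one):
  299 = 3*95 + 14, so a_0 = 3.
  95 = 6*14 + 11, so a_1 = 6.
  14 = 1*11 + 3, so a_2 = 1.
  11 = 3*3 + 2, so a_3 = 3.
  3 = 1*2 + 1, so a_4 = 1.
  2 = 2*1 + 0, so a_5 = 2.
The remainder reaches 0 after 6 divisions, so the expansion has 6 partial quotients, read off in order.

[3; 6, 1, 3, 1, 2]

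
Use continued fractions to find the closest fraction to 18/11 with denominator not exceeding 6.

Expand x = 18/11 as a continued fraction with the Euclidean algorithm:
  18 = 1*11 + 7, so a_0 = 1.
  11 = 1*7 + 4, so a_1 = 1.
  7 = 1*4 + 3, so a_2 = 1.
  4 = 1*3 + 1, so a_3 = 1.
  3 = 3*1 + 0, so a_4 = 3.
so x = [1; 1, 1, 1, 3].
Convergents (p_i = a_i*p_{i-1} + p_{i-2}, q_i = a_i*q_{i-1} + q_{i-2} with p_{-2}=0, p_{-1}=1, q_{-2}=1, q_{-1}=0), until the denominator exceeds 6:
  i=0: a_0=1, p_0 = 1*1 + 0 = 1, q_0 = 1*0 + 1 = 1.
  i=1: a_1=1, p_1 = 1*1 + 1 = 2, q_1 = 1*1 + 0 = 1.
  i=2: a_2=1, p_2 = 1*2 + 1 = 3, q_2 = 1*1 + 1 = 2.
  i=3: a_3=1, p_3 = 1*3 + 2 = 5, q_3 = 1*2 + 1 = 3.
  i=4: a_4=3, p_4 = 3*5 + 3 = 18, q_4 = 3*3 + 2 = 11.
q_4 = 11 > 6, so the last convergent with denominator <= 6 is p_3/q_3 = 5/3.
The closest fraction with denominator <= 6 is either p_3/q_3 or the intermediate fraction (k*p_3 + p_2)/(k*q_3 + q_2) with the largest k >= 1 whose denominator stays <= 6; these approach x as k grows, and every other convergent or intermediate fraction in range is farther away.
Largest k: floor((6 - q_2)/q_3) = floor((6 - 2)/3) = 1.
That gives (1*5 + 3)/(1*3 + 2) = 8/5.
Compare the errors: |x - 5/3| = |18*3 - 5*11|/(11*3) = 1/33, and |x - 8/5| = |18*5 - 8*11|/(11*5) = 2/55.
Cross-multiplying, 1*55 = 55 < 66 = 2*33, so 1/33 is smaller: the convergent 5/3 is closer to x than 8/5.

5/3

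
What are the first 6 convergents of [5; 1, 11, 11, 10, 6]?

5/1, 6/1, 71/12, 787/133, 7941/1342, 48433/8185

Using the convergent recurrence p_i = a_i*p_{i-1} + p_{i-2}, q_i = a_i*q_{i-1} + q_{i-2} with p_{-2}=0, p_{-1}=1, q_{-2}=1, q_{-1}=0:
  i=0: a_0=5, p_0 = 5*1 + 0 = 5, q_0 = 5*0 + 1 = 1.
  i=1: a_1=1, p_1 = 1*5 + 1 = 6, q_1 = 1*1 + 0 = 1.
  i=2: a_2=11, p_2 = 11*6 + 5 = 71, q_2 = 11*1 + 1 = 12.
  i=3: a_3=11, p_3 = 11*71 + 6 = 787, q_3 = 11*12 + 1 = 133.
  i=4: a_4=10, p_4 = 10*787 + 71 = 7941, q_4 = 10*133 + 12 = 1342.
  i=5: a_5=6, p_5 = 6*7941 + 787 = 48433, q_5 = 6*1342 + 133 = 8185.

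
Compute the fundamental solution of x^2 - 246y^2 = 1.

First expand sqrt(246) as a continued fraction. With x_i = (sqrt(246) + m_i)/d_i and (m_0, d_0) = (0, 1): a_0 = floor(sqrt(246)) = 15, since 15^2 = 225 <= 246 < 256 = 16^2.
Iterate m_{i+1} = d_i*a_i - m_i, d_{i+1} = (246 - m_{i+1}^2)/d_i, a_{i+1} = floor((a_0 + m_{i+1})/d_{i+1}):
  m_1 = 1*15 - 0 = 15, d_1 = (246 - 15^2)/1 = 21/1 = 21, a_1 = floor((15 + 15)/21) = 1.
  m_2 = 21*1 - 15 = 6, d_2 = (246 - 6^2)/21 = 210/21 = 10, a_2 = floor((15 + 6)/10) = 2.
  m_3 = 10*2 - 6 = 14, d_3 = (246 - 14^2)/10 = 50/10 = 5, a_3 = floor((15 + 14)/5) = 5.
  m_4 = 5*5 - 14 = 11, d_4 = (246 - 11^2)/5 = 125/5 = 25, a_4 = floor((15 + 11)/25) = 1.
  m_5 = 25*1 - 11 = 14, d_5 = (246 - 14^2)/25 = 50/25 = 2, a_5 = floor((15 + 14)/2) = 14.
  m_6 = 2*14 - 14 = 14, d_6 = (246 - 14^2)/2 = 50/2 = 25, a_6 = floor((15 + 14)/25) = 1.
  m_7 = 25*1 - 14 = 11, d_7 = (246 - 11^2)/25 = 125/25 = 5, a_7 = floor((15 + 11)/5) = 5.
  m_8 = 5*5 - 11 = 14, d_8 = (246 - 14^2)/5 = 50/5 = 10, a_8 = floor((15 + 14)/10) = 2.
  m_9 = 10*2 - 14 = 6, d_9 = (246 - 6^2)/10 = 210/10 = 21, a_9 = floor((15 + 6)/21) = 1.
  m_10 = 21*1 - 6 = 15, d_10 = (246 - 15^2)/21 = 21/21 = 1, a_10 = floor((15 + 15)/1) = 30.
  m_11 = 1*30 - 15 = 15, d_11 = (246 - 15^2)/1 = 21/1 = 21: (m_11, d_11) = (m_1, d_1) = (15, 21), so from here the quotients repeat a_1, ..., a_10; the period length is 10.
So sqrt(246) = [15; (1, 2, 5, 1, 14, 1, 5, 2, 1, 30)] with period length k = 10.
k is even, so the fundamental solution of x^2 - 246y^2 = 1 is (p_{k-1}, q_{k-1}) = (p_9, q_9); compute convergents through index 9.
Convergents (p_i = a_i*p_{i-1} + p_{i-2}, q_i = a_i*q_{i-1} + q_{i-2} with p_{-2}=0, p_{-1}=1, q_{-2}=1, q_{-1}=0):
  i=0: a_0=15, p_0 = 15*1 + 0 = 15, q_0 = 15*0 + 1 = 1.
  i=1: a_1=1, p_1 = 1*15 + 1 = 16, q_1 = 1*1 + 0 = 1.
  i=2: a_2=2, p_2 = 2*16 + 15 = 47, q_2 = 2*1 + 1 = 3.
  i=3: a_3=5, p_3 = 5*47 + 16 = 251, q_3 = 5*3 + 1 = 16.
  i=4: a_4=1, p_4 = 1*251 + 47 = 298, q_4 = 1*16 + 3 = 19.
  i=5: a_5=14, p_5 = 14*298 + 251 = 4423, q_5 = 14*19 + 16 = 282.
  i=6: a_6=1, p_6 = 1*4423 + 298 = 4721, q_6 = 1*282 + 19 = 301.
  i=7: a_7=5, p_7 = 5*4721 + 4423 = 28028, q_7 = 5*301 + 282 = 1787.
  i=8: a_8=2, p_8 = 2*28028 + 4721 = 60777, q_8 = 2*1787 + 301 = 3875.
  i=9: a_9=1, p_9 = 1*60777 + 28028 = 88805, q_9 = 1*3875 + 1787 = 5662.
Check: 88805^2 - 246*5662^2 = 7886328025 - 7886328024 = 1, so (x, y) = (88805, 5662) solves the equation, and by the theorem it is the least positive solution.

(x, y) = (88805, 5662)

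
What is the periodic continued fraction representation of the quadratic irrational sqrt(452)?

Write x_i = (sqrt(452) + m_i)/d_i with (m_0, d_0) = (0, 1). a_0 = floor(sqrt(452)) = 21, since 21^2 = 441 <= 452 < 484 = 22^2.
Iterate m_{i+1} = d_i*a_i - m_i, d_{i+1} = (452 - m_{i+1}^2)/d_i, a_{i+1} = floor((a_0 + m_{i+1})/d_{i+1}):
  m_1 = 1*21 - 0 = 21, d_1 = (452 - 21^2)/1 = 11/1 = 11, a_1 = floor((21 + 21)/11) = 3.
  m_2 = 11*3 - 21 = 12, d_2 = (452 - 12^2)/11 = 308/11 = 28, a_2 = floor((21 + 12)/28) = 1.
  m_3 = 28*1 - 12 = 16, d_3 = (452 - 16^2)/28 = 196/28 = 7, a_3 = floor((21 + 16)/7) = 5.
  m_4 = 7*5 - 16 = 19, d_4 = (452 - 19^2)/7 = 91/7 = 13, a_4 = floor((21 + 19)/13) = 3.
  m_5 = 13*3 - 19 = 20, d_5 = (452 - 20^2)/13 = 52/13 = 4, a_5 = floor((21 + 20)/4) = 10.
  m_6 = 4*10 - 20 = 20, d_6 = (452 - 20^2)/4 = 52/4 = 13, a_6 = floor((21 + 20)/13) = 3.
  m_7 = 13*3 - 20 = 19, d_7 = (452 - 19^2)/13 = 91/13 = 7, a_7 = floor((21 + 19)/7) = 5.
  m_8 = 7*5 - 19 = 16, d_8 = (452 - 16^2)/7 = 196/7 = 28, a_8 = floor((21 + 16)/28) = 1.
  m_9 = 28*1 - 16 = 12, d_9 = (452 - 12^2)/28 = 308/28 = 11, a_9 = floor((21 + 12)/11) = 3.
  m_10 = 11*3 - 12 = 21, d_10 = (452 - 21^2)/11 = 11/11 = 1, a_10 = floor((21 + 21)/1) = 42.
  m_11 = 1*42 - 21 = 21, d_11 = (452 - 21^2)/1 = 11/1 = 11: (m_11, d_11) = (m_1, d_1) = (21, 11), so from here the quotients repeat a_1, ..., a_10; the period length is 10.
Hence the expansion of sqrt(452) is a_0 = 21 followed by the repeating block 3, 1, 5, 3, 10, 3, 5, 1, 3, 42 (period 10).

[21; (3, 1, 5, 3, 10, 3, 5, 1, 3, 42)]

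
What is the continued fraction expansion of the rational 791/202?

Run the Euclidean algorithm on 791 and 202; the successive quotients are the partial quotients a_0, a_1, ... (each step inverts the fractional part left over by the previous one):
  791 = 3*202 + 185, so a_0 = 3.
  202 = 1*185 + 17, so a_1 = 1.
  185 = 10*17 + 15, so a_2 = 10.
  17 = 1*15 + 2, so a_3 = 1.
  15 = 7*2 + 1, so a_4 = 7.
  2 = 2*1 + 0, so a_5 = 2.
The remainder reaches 0 after 6 divisions, so the expansion has 6 partial quotients, read off in order.

[3; 1, 10, 1, 7, 2]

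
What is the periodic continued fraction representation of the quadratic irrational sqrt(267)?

[16; (2, 1, 15, 1, 2, 32)]

Write x_i = (sqrt(267) + m_i)/d_i with (m_0, d_0) = (0, 1). a_0 = floor(sqrt(267)) = 16, since 16^2 = 256 <= 267 < 289 = 17^2.
Iterate m_{i+1} = d_i*a_i - m_i, d_{i+1} = (267 - m_{i+1}^2)/d_i, a_{i+1} = floor((a_0 + m_{i+1})/d_{i+1}):
  m_1 = 1*16 - 0 = 16, d_1 = (267 - 16^2)/1 = 11/1 = 11, a_1 = floor((16 + 16)/11) = 2.
  m_2 = 11*2 - 16 = 6, d_2 = (267 - 6^2)/11 = 231/11 = 21, a_2 = floor((16 + 6)/21) = 1.
  m_3 = 21*1 - 6 = 15, d_3 = (267 - 15^2)/21 = 42/21 = 2, a_3 = floor((16 + 15)/2) = 15.
  m_4 = 2*15 - 15 = 15, d_4 = (267 - 15^2)/2 = 42/2 = 21, a_4 = floor((16 + 15)/21) = 1.
  m_5 = 21*1 - 15 = 6, d_5 = (267 - 6^2)/21 = 231/21 = 11, a_5 = floor((16 + 6)/11) = 2.
  m_6 = 11*2 - 6 = 16, d_6 = (267 - 16^2)/11 = 11/11 = 1, a_6 = floor((16 + 16)/1) = 32.
  m_7 = 1*32 - 16 = 16, d_7 = (267 - 16^2)/1 = 11/1 = 11: (m_7, d_7) = (m_1, d_1) = (16, 11), so from here the quotients repeat a_1, ..., a_6; the period length is 6.
Hence the expansion of sqrt(267) is a_0 = 16 followed by the repeating block 2, 1, 15, 1, 2, 32 (period 6).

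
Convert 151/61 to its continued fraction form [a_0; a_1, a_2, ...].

[2; 2, 9, 1, 2]

Run the Euclidean algorithm on 151 and 61; the successive quotients are the partial quotients a_0, a_1, ... (each step inverts the fractional part left over by the previous one):
  151 = 2*61 + 29, so a_0 = 2.
  61 = 2*29 + 3, so a_1 = 2.
  29 = 9*3 + 2, so a_2 = 9.
  3 = 1*2 + 1, so a_3 = 1.
  2 = 2*1 + 0, so a_4 = 2.
The remainder reaches 0 after 5 divisions, so the expansion has 5 partial quotients, read off in order.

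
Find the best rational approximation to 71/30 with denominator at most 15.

Expand x = 71/30 as a continued fraction with the Euclidean algorithm:
  71 = 2*30 + 11, so a_0 = 2.
  30 = 2*11 + 8, so a_1 = 2.
  11 = 1*8 + 3, so a_2 = 1.
  8 = 2*3 + 2, so a_3 = 2.
  3 = 1*2 + 1, so a_4 = 1.
  2 = 2*1 + 0, so a_5 = 2.
so x = [2; 2, 1, 2, 1, 2].
Convergents (p_i = a_i*p_{i-1} + p_{i-2}, q_i = a_i*q_{i-1} + q_{i-2} with p_{-2}=0, p_{-1}=1, q_{-2}=1, q_{-1}=0), until the denominator exceeds 15:
  i=0: a_0=2, p_0 = 2*1 + 0 = 2, q_0 = 2*0 + 1 = 1.
  i=1: a_1=2, p_1 = 2*2 + 1 = 5, q_1 = 2*1 + 0 = 2.
  i=2: a_2=1, p_2 = 1*5 + 2 = 7, q_2 = 1*2 + 1 = 3.
  i=3: a_3=2, p_3 = 2*7 + 5 = 19, q_3 = 2*3 + 2 = 8.
  i=4: a_4=1, p_4 = 1*19 + 7 = 26, q_4 = 1*8 + 3 = 11.
  i=5: a_5=2, p_5 = 2*26 + 19 = 71, q_5 = 2*11 + 8 = 30.
q_5 = 30 > 15, so the last convergent with denominator <= 15 is p_4/q_4 = 26/11.
The closest fraction with denominator <= 15 is either p_4/q_4 or the intermediate fraction (k*p_4 + p_3)/(k*q_4 + q_3) with the largest k >= 1 whose denominator stays <= 15; these approach x as k grows, and every other convergent or intermediate fraction in range is farther away.
Largest k: floor((15 - q_3)/q_4) = floor((15 - 8)/11) = 0.
Since k = 0, no intermediate fraction beyond p_4/q_4 has denominator <= 15, so the convergent 26/11 is the closest (its error is |71*11 - 26*30|/(30*11) = 1/330).

26/11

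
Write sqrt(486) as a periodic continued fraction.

[22; (22, 44)]

Write x_i = (sqrt(486) + m_i)/d_i with (m_0, d_0) = (0, 1). a_0 = floor(sqrt(486)) = 22, since 22^2 = 484 <= 486 < 529 = 23^2.
Iterate m_{i+1} = d_i*a_i - m_i, d_{i+1} = (486 - m_{i+1}^2)/d_i, a_{i+1} = floor((a_0 + m_{i+1})/d_{i+1}):
  m_1 = 1*22 - 0 = 22, d_1 = (486 - 22^2)/1 = 2/1 = 2, a_1 = floor((22 + 22)/2) = 22.
  m_2 = 2*22 - 22 = 22, d_2 = (486 - 22^2)/2 = 2/2 = 1, a_2 = floor((22 + 22)/1) = 44.
  m_3 = 1*44 - 22 = 22, d_3 = (486 - 22^2)/1 = 2/1 = 2: (m_3, d_3) = (m_1, d_1) = (22, 2), so from here the quotients repeat a_1, a_2; the period length is 2.
Hence the expansion of sqrt(486) is a_0 = 22 followed by the repeating block 22, 44 (period 2).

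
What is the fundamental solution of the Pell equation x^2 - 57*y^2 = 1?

First expand sqrt(57) as a continued fraction. With x_i = (sqrt(57) + m_i)/d_i and (m_0, d_0) = (0, 1): a_0 = floor(sqrt(57)) = 7, since 7^2 = 49 <= 57 < 64 = 8^2.
Iterate m_{i+1} = d_i*a_i - m_i, d_{i+1} = (57 - m_{i+1}^2)/d_i, a_{i+1} = floor((a_0 + m_{i+1})/d_{i+1}):
  m_1 = 1*7 - 0 = 7, d_1 = (57 - 7^2)/1 = 8/1 = 8, a_1 = floor((7 + 7)/8) = 1.
  m_2 = 8*1 - 7 = 1, d_2 = (57 - 1^2)/8 = 56/8 = 7, a_2 = floor((7 + 1)/7) = 1.
  m_3 = 7*1 - 1 = 6, d_3 = (57 - 6^2)/7 = 21/7 = 3, a_3 = floor((7 + 6)/3) = 4.
  m_4 = 3*4 - 6 = 6, d_4 = (57 - 6^2)/3 = 21/3 = 7, a_4 = floor((7 + 6)/7) = 1.
  m_5 = 7*1 - 6 = 1, d_5 = (57 - 1^2)/7 = 56/7 = 8, a_5 = floor((7 + 1)/8) = 1.
  m_6 = 8*1 - 1 = 7, d_6 = (57 - 7^2)/8 = 8/8 = 1, a_6 = floor((7 + 7)/1) = 14.
  m_7 = 1*14 - 7 = 7, d_7 = (57 - 7^2)/1 = 8/1 = 8: (m_7, d_7) = (m_1, d_1) = (7, 8), so from here the quotients repeat a_1, ..., a_6; the period length is 6.
So sqrt(57) = [7; (1, 1, 4, 1, 1, 14)] with period length k = 6.
k is even, so the fundamental solution of x^2 - 57y^2 = 1 is (p_{k-1}, q_{k-1}) = (p_5, q_5); compute convergents through index 5.
Convergents (p_i = a_i*p_{i-1} + p_{i-2}, q_i = a_i*q_{i-1} + q_{i-2} with p_{-2}=0, p_{-1}=1, q_{-2}=1, q_{-1}=0):
  i=0: a_0=7, p_0 = 7*1 + 0 = 7, q_0 = 7*0 + 1 = 1.
  i=1: a_1=1, p_1 = 1*7 + 1 = 8, q_1 = 1*1 + 0 = 1.
  i=2: a_2=1, p_2 = 1*8 + 7 = 15, q_2 = 1*1 + 1 = 2.
  i=3: a_3=4, p_3 = 4*15 + 8 = 68, q_3 = 4*2 + 1 = 9.
  i=4: a_4=1, p_4 = 1*68 + 15 = 83, q_4 = 1*9 + 2 = 11.
  i=5: a_5=1, p_5 = 1*83 + 68 = 151, q_5 = 1*11 + 9 = 20.
Check: 151^2 - 57*20^2 = 22801 - 22800 = 1, so (x, y) = (151, 20) solves the equation, and by the theorem it is the least positive solution.

(x, y) = (151, 20)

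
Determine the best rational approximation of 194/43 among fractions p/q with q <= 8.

Expand x = 194/43 as a continued fraction with the Euclidean algorithm:
  194 = 4*43 + 22, so a_0 = 4.
  43 = 1*22 + 21, so a_1 = 1.
  22 = 1*21 + 1, so a_2 = 1.
  21 = 21*1 + 0, so a_3 = 21.
so x = [4; 1, 1, 21].
Convergents (p_i = a_i*p_{i-1} + p_{i-2}, q_i = a_i*q_{i-1} + q_{i-2} with p_{-2}=0, p_{-1}=1, q_{-2}=1, q_{-1}=0), until the denominator exceeds 8:
  i=0: a_0=4, p_0 = 4*1 + 0 = 4, q_0 = 4*0 + 1 = 1.
  i=1: a_1=1, p_1 = 1*4 + 1 = 5, q_1 = 1*1 + 0 = 1.
  i=2: a_2=1, p_2 = 1*5 + 4 = 9, q_2 = 1*1 + 1 = 2.
  i=3: a_3=21, p_3 = 21*9 + 5 = 194, q_3 = 21*2 + 1 = 43.
q_3 = 43 > 8, so the last convergent with denominator <= 8 is p_2/q_2 = 9/2.
The closest fraction with denominator <= 8 is either p_2/q_2 or the intermediate fraction (k*p_2 + p_1)/(k*q_2 + q_1) with the largest k >= 1 whose denominator stays <= 8; these approach x as k grows, and every other convergent or intermediate fraction in range is farther away.
Largest k: floor((8 - q_1)/q_2) = floor((8 - 1)/2) = 3.
That gives (3*9 + 5)/(3*2 + 1) = 32/7.
Compare the errors: |x - 9/2| = |194*2 - 9*43|/(43*2) = 1/86, and |x - 32/7| = |194*7 - 32*43|/(43*7) = 18/301.
Cross-multiplying, 1*301 = 301 < 1548 = 18*86, so 1/86 is smaller: the convergent 9/2 is closer to x than 32/7.

9/2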